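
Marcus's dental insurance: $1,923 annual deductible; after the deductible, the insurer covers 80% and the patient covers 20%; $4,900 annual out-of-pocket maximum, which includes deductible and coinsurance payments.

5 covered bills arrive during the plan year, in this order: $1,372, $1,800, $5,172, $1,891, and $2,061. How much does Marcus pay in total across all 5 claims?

$3,997.60

#1 ($1,372): all of it applies to the deductible. Patient owes $1,372 (running OOP $1,372).
#2 ($1,800): deductible takes $551, $1,249 remains; 20% of $1,249 = $249.80. Patient owes $800.80 (running OOP $2,172.80).
#3 ($5,172): 20% coinsurance on $5,172 = $1,034.40. Patient owes $1,034.40 (running OOP $3,207.20).
#4 ($1,891): deductible already satisfied, so patient's share is 20% × $1,891 = $378.20. Patient owes $378.20 (running OOP $3,585.40).
#5 ($2,061): deductible already satisfied, so patient's share is 20% × $2,061 = $412.20. Patient owes $412.20 (running OOP $3,997.60).
Summing the patient's payments: $1,372 + $800.80 + $1,034.40 + $378.20 + $412.20 = $3,997.60.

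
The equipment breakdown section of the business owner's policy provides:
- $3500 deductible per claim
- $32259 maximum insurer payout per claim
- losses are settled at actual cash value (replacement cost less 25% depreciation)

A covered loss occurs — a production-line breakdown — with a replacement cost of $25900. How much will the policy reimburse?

$15925

At 25% depreciation, ACV = $25900 − $6475 = $19425.
Subtract the deductible: $19425 − $3500 = $15925.
$15925 ≤ $32259, so the limit doesn't bind; insurer pays $15925.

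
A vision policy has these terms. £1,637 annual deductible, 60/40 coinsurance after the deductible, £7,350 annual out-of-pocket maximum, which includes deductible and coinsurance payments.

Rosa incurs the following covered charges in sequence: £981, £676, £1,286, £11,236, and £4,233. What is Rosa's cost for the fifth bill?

Bill 1, £981: entire amount goes to the deductible. Member owes £981 (running OOP £981).
Bill 2, £676: £656 finishes the deductible; £20 goes to coinsurance; coinsurance £20 × 40% = £8. Member owes £664 (running OOP £1,645).
Bill 3, £1,286: deductible met; 40% of £1,286 = £514.40. Member owes £514.40 (running OOP £2,159.40).
Bill 4, £11,236: deductible already satisfied, so member's share is 40% × £11,236 = £4,494.40. Member pays £4,494.40; OOP now £6,653.80.
Bill 5, £4,233: deductible met; 40% of £4,233 = £1,693.20. That would push OOP to £8,347, over the £7,350 cap, so member pays £7,350 − £6,653.80 = £696.20.

£696.20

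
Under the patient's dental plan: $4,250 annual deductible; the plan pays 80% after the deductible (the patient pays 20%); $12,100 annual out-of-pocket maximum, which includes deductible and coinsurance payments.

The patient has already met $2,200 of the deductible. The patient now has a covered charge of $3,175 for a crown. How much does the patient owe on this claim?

$2,200 of the $4,250 deductible is already met, leaving $2,050.
After the $2,050 deductible portion, $3,175 − $2,050 = $1,125 is subject to coinsurance.
Patient's 20% share of $1,125 is $225.
That puts the patient's cost at $2,050 + $225 = $2,275 before any cap.
Total out-of-pocket so far would be $2,200 + $2,275 = $4,475, below the $12,100 cap — no reduction.

$2,275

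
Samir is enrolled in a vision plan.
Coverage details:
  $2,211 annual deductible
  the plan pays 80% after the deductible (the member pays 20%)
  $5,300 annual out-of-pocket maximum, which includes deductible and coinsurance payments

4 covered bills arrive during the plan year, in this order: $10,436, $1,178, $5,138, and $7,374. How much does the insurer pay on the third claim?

$4,110.40

Bill 1, $10,436: $2,211 to deductible, leaving $8,225; coinsurance $8,225 × 20% = $1,645. Member pays $3,856; OOP now $3,856. Plan pays $10,436 − $3,856 = $6,580.
Bill 2, $1,178: deductible met; 20% of $1,178 = $235.60. Member owes $235.60 (running OOP $4,091.60). Plan pays $1,178 − $235.60 = $942.40.
Bill 3, $5,138: 20% coinsurance on $5,138 = $1,027.60. Member pays $1,027.60; OOP now $5,119.20. Insurer: $5,138 − $1,027.60 = $4,110.40.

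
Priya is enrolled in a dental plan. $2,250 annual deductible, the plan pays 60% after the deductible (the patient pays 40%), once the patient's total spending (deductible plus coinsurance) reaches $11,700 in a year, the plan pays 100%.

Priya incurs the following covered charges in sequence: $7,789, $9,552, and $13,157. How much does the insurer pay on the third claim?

Claim 1 ($7,789): $2,250 finishes the deductible; $5,539 goes to coinsurance; 40% of $5,539 = $2,215.60. Patient owes $4,465.60 (running OOP $4,465.60). Insurer: $7,789 − $4,465.60 = $3,323.40.
Claim 2 ($9,552): 40% coinsurance on $9,552 = $3,820.80. Cost to patient: $3,820.80. OOP to date $8,286.40. Plan pays $9,552 − $3,820.80 = $5,731.20.
Claim 3 ($13,157): deductible already satisfied, so patient's share is 40% × $13,157 = $5,262.80. Adding that to $8,286.40 gives $13,549.20, past the $11,700 cap; patient pays only $11,700 − $8,286.40 = $3,413.60. Insurer: $13,157 − $3,413.60 = $9,743.40.

$9,743.40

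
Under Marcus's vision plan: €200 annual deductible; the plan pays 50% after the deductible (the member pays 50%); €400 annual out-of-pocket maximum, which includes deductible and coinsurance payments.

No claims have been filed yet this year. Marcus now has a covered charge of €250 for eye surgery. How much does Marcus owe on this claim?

The full €200 deductible is still open; €200 of this bill applies to it.
After the €200 deductible portion, €250 − €200 = €50 is subject to coinsurance.
Coinsurance: €50 × 50% = €25.
Member responsibility before any cap: €200 + €25 = €225.
Year-to-date out-of-pocket becomes €0 + €225 = €225, still under the €400 maximum, so no cap applies.

€225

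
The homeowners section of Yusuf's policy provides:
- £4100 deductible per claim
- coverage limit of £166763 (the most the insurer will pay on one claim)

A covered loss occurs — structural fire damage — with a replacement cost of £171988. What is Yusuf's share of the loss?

£5225

Less the £4100 deductible: £171988 − £4100 = £167888.
The £166763 per-incident cap binds; insurer pays £166763.
Out of pocket: £171988 − £166763 = £5225.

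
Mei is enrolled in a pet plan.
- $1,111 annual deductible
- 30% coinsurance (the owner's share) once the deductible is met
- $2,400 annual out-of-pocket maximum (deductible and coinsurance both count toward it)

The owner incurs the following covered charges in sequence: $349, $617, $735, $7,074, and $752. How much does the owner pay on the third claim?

Claim 1 — $349: fully absorbed by the deductible. Owner owes $349 (running OOP $349).
Claim 2 — $617: fully absorbed by the deductible. Owner pays $617; OOP now $966.
Claim 3 — $735: $145 to deductible, leaving $590; 30% of $590 = $177. Cost to owner: $322. OOP to date $1,288.

$322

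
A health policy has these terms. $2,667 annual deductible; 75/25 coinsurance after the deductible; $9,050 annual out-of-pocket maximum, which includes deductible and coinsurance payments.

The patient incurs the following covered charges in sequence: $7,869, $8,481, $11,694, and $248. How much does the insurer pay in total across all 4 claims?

$19,242

Claim 1 — $7,869: $2,667 to deductible, leaving $5,202; 25% of $5,202 = $1,300.50. Cost to patient: $3,967.50. OOP to date $3,967.50. Plan pays $7,869 − $3,967.50 = $3,901.50.
Claim 2 — $8,481: deductible already satisfied, so patient's share is 25% × $8,481 = $2,120.25. Patient pays $2,120.25; OOP now $6,087.75. Plan pays $8,481 − $2,120.25 = $6,360.75.
Claim 3 — $11,694: deductible met; 25% of $11,694 = $2,923.50. Patient owes $2,923.50 (running OOP $9,011.25). Insurer: $11,694 − $2,923.50 = $8,770.50.
Claim 4 — $248: 25% coinsurance on $248 = $62. OOP would hit $9,073.25 > $9,050, so the cap limits the patient to $9,050 − $9,011.25 = $38.75. Insurer: $248 − $38.75 = $209.25.
Insurer total: $3,901.50 + $6,360.75 + $8,770.50 + $209.25 = $19,242.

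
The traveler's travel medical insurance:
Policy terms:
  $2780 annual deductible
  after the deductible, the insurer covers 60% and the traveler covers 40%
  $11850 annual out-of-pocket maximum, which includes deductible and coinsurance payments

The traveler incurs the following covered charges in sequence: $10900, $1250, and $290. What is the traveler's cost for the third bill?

$116

Claim 1 ($10900): $2780 finishes the deductible; $8120 goes to coinsurance; coinsurance $8120 × 40% = $3248. Traveler pays $6028; OOP now $6028.
Claim 2 ($1250): deductible already satisfied, so traveler's share is 40% × $1250 = $500. Traveler owes $500 (running OOP $6528).
Claim 3 ($290): deductible already satisfied, so traveler's share is 40% × $290 = $116. Cost to traveler: $116. OOP to date $6644.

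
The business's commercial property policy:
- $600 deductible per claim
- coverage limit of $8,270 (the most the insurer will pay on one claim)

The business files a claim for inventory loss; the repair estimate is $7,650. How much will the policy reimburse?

$7,050

Less the $600 deductible: $7,650 − $600 = $7,050.
That's under the $8,270 cap, so the insurer reimburses the full $7,050.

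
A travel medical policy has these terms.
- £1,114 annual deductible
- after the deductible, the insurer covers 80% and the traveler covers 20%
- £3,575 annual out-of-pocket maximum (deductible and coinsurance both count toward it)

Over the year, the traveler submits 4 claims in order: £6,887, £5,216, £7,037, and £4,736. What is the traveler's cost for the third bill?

£263.20

Claim 1 (£6,887): £1,114 finishes the deductible; £5,773 goes to coinsurance; coinsurance £5,773 × 20% = £1,154.60. Cost to traveler: £2,268.60. OOP to date £2,268.60.
Claim 2 (£5,216): deductible met; 20% of £5,216 = £1,043.20. Traveler pays £1,043.20; OOP now £3,311.80.
Claim 3 (£7,037): 20% coinsurance on £7,037 = £1,407.40. OOP would hit £4,719.20 > £3,575, so the cap limits the traveler to £3,575 − £3,311.80 = £263.20.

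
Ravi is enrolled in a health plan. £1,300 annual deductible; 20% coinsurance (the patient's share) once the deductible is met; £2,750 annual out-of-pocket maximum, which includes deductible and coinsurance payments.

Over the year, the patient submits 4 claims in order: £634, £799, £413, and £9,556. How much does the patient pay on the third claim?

£82.60

Claim 1 (£634): all of it applies to the deductible. Cost to patient: £634. OOP to date £634.
Claim 2 (£799): £666 to deductible, leaving £133; patient's 20% is £26.60. Patient pays £692.60; OOP now £1,326.60.
Claim 3 (£413): 20% coinsurance on £413 = £82.60. Patient pays £82.60; OOP now £1,409.20.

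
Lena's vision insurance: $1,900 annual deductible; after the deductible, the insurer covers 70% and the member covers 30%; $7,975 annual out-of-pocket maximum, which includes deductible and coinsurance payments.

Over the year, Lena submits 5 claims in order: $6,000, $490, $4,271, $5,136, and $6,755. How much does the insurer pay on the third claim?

$2,989.70

Claim 1 — $6,000: $1,900 finishes the deductible; $4,100 goes to coinsurance; member's 30% is $1,230. Cost to member: $3,130. OOP to date $3,130. Plan pays $6,000 − $3,130 = $2,870.
Claim 2 — $490: 30% coinsurance on $490 = $147. Member owes $147 (running OOP $3,277). Insurer: $490 − $147 = $343.
Claim 3 — $4,271: 30% coinsurance on $4,271 = $1,281.30. Member owes $1,281.30 (running OOP $4,558.30). Insurer: $4,271 − $1,281.30 = $2,989.70.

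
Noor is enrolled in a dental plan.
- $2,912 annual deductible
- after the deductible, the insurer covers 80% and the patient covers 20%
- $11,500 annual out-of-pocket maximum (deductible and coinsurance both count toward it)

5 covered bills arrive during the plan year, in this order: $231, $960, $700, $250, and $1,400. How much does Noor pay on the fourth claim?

$250

Claim 1 — $231: entire amount goes to the deductible. Patient owes $231 (running OOP $231).
Claim 2 — $960: entire amount goes to the deductible. Cost to patient: $960. OOP to date $1,191.
Claim 3 — $700: fully absorbed by the deductible. Patient pays $700; OOP now $1,891.
Claim 4 — $250: fully absorbed by the deductible. Patient owes $250 (running OOP $2,141).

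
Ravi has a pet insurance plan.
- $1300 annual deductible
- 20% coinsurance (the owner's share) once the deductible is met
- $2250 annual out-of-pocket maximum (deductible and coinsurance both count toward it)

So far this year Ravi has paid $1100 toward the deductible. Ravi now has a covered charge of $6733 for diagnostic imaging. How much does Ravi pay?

Deductible still to meet: $1300 − $1100 = $200.
After the $200 deductible portion, $6733 − $200 = $6533 is subject to coinsurance.
Owner's 20% share of $6533 is $1306.60.
That puts the owner's cost at $200 + $1306.60 = $1506.60 before any cap.
Adding $1506.60 to the $1100 already spent would give $2606.60, which exceeds the $2250 cap; the owner pays just $2250 − $1100 = $1150.

$1150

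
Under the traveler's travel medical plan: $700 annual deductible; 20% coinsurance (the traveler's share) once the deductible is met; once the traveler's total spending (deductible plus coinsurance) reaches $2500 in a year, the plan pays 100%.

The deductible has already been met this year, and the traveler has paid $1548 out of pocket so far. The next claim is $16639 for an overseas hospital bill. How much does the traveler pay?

$952

The deductible is already satisfied, so the full bill goes to coinsurance.
Traveler's 20% share of $16639 is $3327.80.
That would bring total out-of-pocket to $4875.80, past the $2500 cap. The traveler is capped at $2500 − $1548 = $952 on this claim.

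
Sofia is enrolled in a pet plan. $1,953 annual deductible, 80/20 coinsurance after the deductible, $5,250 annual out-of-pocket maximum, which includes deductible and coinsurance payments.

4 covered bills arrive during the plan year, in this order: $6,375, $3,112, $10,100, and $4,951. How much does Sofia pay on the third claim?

$1,790.20

Claim 1 ($6,375): $1,953 to deductible, leaving $4,422; coinsurance $4,422 × 20% = $884.40. Owner owes $2,837.40 (running OOP $2,837.40).
Claim 2 ($3,112): deductible already satisfied, so owner's share is 20% × $3,112 = $622.40. Owner pays $622.40; OOP now $3,459.80.
Claim 3 ($10,100): 20% coinsurance on $10,100 = $2,020. Adding that to $3,459.80 gives $5,479.80, past the $5,250 cap; owner pays only $5,250 − $3,459.80 = $1,790.20.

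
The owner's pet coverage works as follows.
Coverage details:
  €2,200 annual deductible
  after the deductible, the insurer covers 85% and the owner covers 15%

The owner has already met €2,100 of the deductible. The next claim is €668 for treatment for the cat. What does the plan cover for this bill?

€482.80

€2,100 of the €2,200 deductible is already met, leaving €100.
The remaining €568 (= €668 − €100) moves to coinsurance.
Owner's 15% share of €568 is €85.20.
That puts the owner's cost at €100 + €85.20 = €185.20.
The insurer covers the remainder: €668 − €185.20 = €482.80.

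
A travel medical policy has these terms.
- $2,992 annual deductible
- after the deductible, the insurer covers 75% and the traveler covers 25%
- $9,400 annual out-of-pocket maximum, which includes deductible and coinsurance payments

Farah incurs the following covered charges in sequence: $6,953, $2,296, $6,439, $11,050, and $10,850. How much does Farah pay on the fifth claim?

$471.50

Bill 1, $6,953: deductible takes $2,992, $3,961 remains; coinsurance $3,961 × 25% = $990.25. Traveler pays $3,982.25; OOP now $3,982.25.
Bill 2, $2,296: deductible already satisfied, so traveler's share is 25% × $2,296 = $574. Traveler owes $574 (running OOP $4,556.25).
Bill 3, $6,439: deductible already satisfied, so traveler's share is 25% × $6,439 = $1,609.75. Traveler owes $1,609.75 (running OOP $6,166).
Bill 4, $11,050: 25% coinsurance on $11,050 = $2,762.50. Cost to traveler: $2,762.50. OOP to date $8,928.50.
Bill 5, $10,850: deductible already satisfied, so traveler's share is 25% × $10,850 = $2,712.50. OOP would hit $11,641 > $9,400, so the cap limits the traveler to $9,400 − $8,928.50 = $471.50.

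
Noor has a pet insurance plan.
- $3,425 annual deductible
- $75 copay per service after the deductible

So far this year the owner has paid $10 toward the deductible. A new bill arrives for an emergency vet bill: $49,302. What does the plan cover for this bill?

$45,812

Deductible still to meet: $3,425 − $10 = $3,415.
After the $3,415 deductible portion, $49,302 − $3,415 = $45,887 is subject to the copay.
Copay on this service: $75.
That puts the owner's cost at $3,415 + $75 = $3,490.
Insurer pays the balance: $49,302 − $3,490 = $45,812.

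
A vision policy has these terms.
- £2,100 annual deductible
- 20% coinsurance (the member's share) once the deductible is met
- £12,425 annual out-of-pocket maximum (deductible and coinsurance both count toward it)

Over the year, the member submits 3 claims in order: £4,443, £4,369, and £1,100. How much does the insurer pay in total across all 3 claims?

Claim 1 — £4,443: deductible takes £2,100, £2,343 remains; 20% of £2,343 = £468.60. Member owes £2,568.60 (running OOP £2,568.60). Plan pays £4,443 − £2,568.60 = £1,874.40.
Claim 2 — £4,369: 20% coinsurance on £4,369 = £873.80. Cost to member: £873.80. OOP to date £3,442.40. Insurer: £4,369 − £873.80 = £3,495.20.
Claim 3 — £1,100: 20% coinsurance on £1,100 = £220. Member pays £220; OOP now £3,662.40. Insurer: £1,100 − £220 = £880.
Insurer total: £1,874.40 + £3,495.20 + £880 = £6,249.60.

£6,249.60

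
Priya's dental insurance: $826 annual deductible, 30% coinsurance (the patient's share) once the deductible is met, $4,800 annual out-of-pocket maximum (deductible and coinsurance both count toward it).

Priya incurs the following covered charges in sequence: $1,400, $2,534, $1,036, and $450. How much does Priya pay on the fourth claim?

$135

Claim 1 ($1,400): $826 to deductible, leaving $574; patient's 30% is $172.20. Cost to patient: $998.20. OOP to date $998.20.
Claim 2 ($2,534): deductible met; 30% of $2,534 = $760.20. Patient pays $760.20; OOP now $1,758.40.
Claim 3 ($1,036): deductible already satisfied, so patient's share is 30% × $1,036 = $310.80. Patient owes $310.80 (running OOP $2,069.20).
Claim 4 ($450): deductible already satisfied, so patient's share is 30% × $450 = $135. Patient owes $135 (running OOP $2,204.20).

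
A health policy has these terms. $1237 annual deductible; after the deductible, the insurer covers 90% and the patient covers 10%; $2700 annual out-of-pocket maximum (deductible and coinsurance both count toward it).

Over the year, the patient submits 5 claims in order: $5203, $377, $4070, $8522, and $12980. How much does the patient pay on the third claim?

Bill 1, $5203: $1237 finishes the deductible; $3966 goes to coinsurance; 10% of $3966 = $396.60. Patient owes $1633.60 (running OOP $1633.60).
Bill 2, $377: 10% coinsurance on $377 = $37.70. Patient pays $37.70; OOP now $1671.30.
Bill 3, $4070: deductible met; 10% of $4070 = $407. Cost to patient: $407. OOP to date $2078.30.

$407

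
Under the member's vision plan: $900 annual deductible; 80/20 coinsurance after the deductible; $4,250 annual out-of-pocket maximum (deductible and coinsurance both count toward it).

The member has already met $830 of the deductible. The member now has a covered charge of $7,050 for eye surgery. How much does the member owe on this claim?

$830 of the $900 deductible is already met, leaving $70.
The remaining $6,980 (= $7,050 − $70) moves to coinsurance.
20% of $6,980 = $1,396 falls to the member.
That puts the member's cost at $70 + $1,396 = $1,466 before any cap.
Cumulative spending $830 + $1,466 = $2,296 stays under the $4,250 maximum.

$1,466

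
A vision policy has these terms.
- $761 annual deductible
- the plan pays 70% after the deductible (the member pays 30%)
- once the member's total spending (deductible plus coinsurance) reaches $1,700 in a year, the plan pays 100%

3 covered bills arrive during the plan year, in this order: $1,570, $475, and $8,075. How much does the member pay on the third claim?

$553.80

#1 ($1,570): deductible takes $761, $809 remains; coinsurance $809 × 30% = $242.70. Cost to member: $1,003.70. OOP to date $1,003.70.
#2 ($475): deductible met; 30% of $475 = $142.50. Cost to member: $142.50. OOP to date $1,146.20.
#3 ($8,075): 30% coinsurance on $8,075 = $2,422.50. That would push OOP to $3,568.70, over the $1,700 cap, so member pays $1,700 − $1,146.20 = $553.80.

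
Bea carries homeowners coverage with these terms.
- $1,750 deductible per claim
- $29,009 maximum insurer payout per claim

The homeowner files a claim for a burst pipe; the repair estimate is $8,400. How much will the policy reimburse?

Subtract the deductible: $8,400 − $1,750 = $6,650.
$6,650 ≤ $29,009, so the limit doesn't bind; insurer pays $6,650.

$6,650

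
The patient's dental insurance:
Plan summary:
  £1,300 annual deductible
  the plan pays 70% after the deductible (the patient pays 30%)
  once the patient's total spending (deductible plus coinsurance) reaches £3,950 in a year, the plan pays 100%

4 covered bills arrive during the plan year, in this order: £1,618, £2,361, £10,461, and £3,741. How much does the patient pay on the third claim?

£1,846.30

#1 (£1,618): deductible takes £1,300, £318 remains; coinsurance £318 × 30% = £95.40. Cost to patient: £1,395.40. OOP to date £1,395.40.
#2 (£2,361): deductible already satisfied, so patient's share is 30% × £2,361 = £708.30. Patient pays £708.30; OOP now £2,103.70.
#3 (£10,461): 30% coinsurance on £10,461 = £3,138.30. OOP would hit £5,242 > £3,950, so the cap limits the patient to £3,950 − £2,103.70 = £1,846.30.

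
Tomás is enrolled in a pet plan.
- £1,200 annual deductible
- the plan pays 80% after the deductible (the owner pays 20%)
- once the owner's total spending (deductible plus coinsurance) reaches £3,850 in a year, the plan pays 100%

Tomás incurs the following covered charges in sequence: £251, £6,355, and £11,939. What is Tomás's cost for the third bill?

Claim 1 — £251: entire amount goes to the deductible. Owner pays £251; OOP now £251.
Claim 2 — £6,355: £949 finishes the deductible; £5,406 goes to coinsurance; coinsurance £5,406 × 20% = £1,081.20. Cost to owner: £2,030.20. OOP to date £2,281.20.
Claim 3 — £11,939: 20% coinsurance on £11,939 = £2,387.80. Adding that to £2,281.20 gives £4,669, past the £3,850 cap; owner pays only £3,850 − £2,281.20 = £1,568.80.

£1,568.80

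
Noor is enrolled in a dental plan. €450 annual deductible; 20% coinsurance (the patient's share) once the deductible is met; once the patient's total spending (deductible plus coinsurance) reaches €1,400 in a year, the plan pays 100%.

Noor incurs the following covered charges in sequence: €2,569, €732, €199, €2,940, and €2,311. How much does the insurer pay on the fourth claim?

€2,600

Bill 1, €2,569: deductible takes €450, €2,119 remains; coinsurance €2,119 × 20% = €423.80. Cost to patient: €873.80. OOP to date €873.80. Plan pays €2,569 − €873.80 = €1,695.20.
Bill 2, €732: 20% coinsurance on €732 = €146.40. Patient pays €146.40; OOP now €1,020.20. Plan pays €732 − €146.40 = €585.60.
Bill 3, €199: deductible already satisfied, so patient's share is 20% × €199 = €39.80. Cost to patient: €39.80. OOP to date €1,060. Insurer: €199 − €39.80 = €159.20.
Bill 4, €2,940: deductible already satisfied, so patient's share is 20% × €2,940 = €588. Adding that to €1,060 gives €1,648, past the €1,400 cap; patient pays only €1,400 − €1,060 = €340. Plan pays €2,940 − €340 = €2,600.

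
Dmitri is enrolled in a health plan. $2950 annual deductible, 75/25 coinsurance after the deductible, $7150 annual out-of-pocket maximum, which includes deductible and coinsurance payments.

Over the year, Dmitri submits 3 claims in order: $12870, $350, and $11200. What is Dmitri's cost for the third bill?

$1632.50

Claim 1 — $12870: $2950 to deductible, leaving $9920; coinsurance $9920 × 25% = $2480. Patient pays $5430; OOP now $5430.
Claim 2 — $350: 25% coinsurance on $350 = $87.50. Patient owes $87.50 (running OOP $5517.50).
Claim 3 — $11200: 25% coinsurance on $11200 = $2800. Adding that to $5517.50 gives $8317.50, past the $7150 cap; patient pays only $7150 − $5517.50 = $1632.50.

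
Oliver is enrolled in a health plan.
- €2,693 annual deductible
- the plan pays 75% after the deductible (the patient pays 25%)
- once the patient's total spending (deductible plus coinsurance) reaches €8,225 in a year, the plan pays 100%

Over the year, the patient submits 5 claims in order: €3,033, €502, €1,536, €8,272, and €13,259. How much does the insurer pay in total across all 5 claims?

Claim 1 (€3,033): €2,693 to deductible, leaving €340; 25% of €340 = €85. Cost to patient: €2,778. OOP to date €2,778. Insurer: €3,033 − €2,778 = €255.
Claim 2 (€502): deductible met; 25% of €502 = €125.50. Patient owes €125.50 (running OOP €2,903.50). Plan pays €502 − €125.50 = €376.50.
Claim 3 (€1,536): deductible already satisfied, so patient's share is 25% × €1,536 = €384. Patient owes €384 (running OOP €3,287.50). Insurer: €1,536 − €384 = €1,152.
Claim 4 (€8,272): deductible met; 25% of €8,272 = €2,068. Patient pays €2,068; OOP now €5,355.50. Insurer: €8,272 − €2,068 = €6,204.
Claim 5 (€13,259): 25% coinsurance on €13,259 = €3,314.75. Adding that to €5,355.50 gives €8,670.25, past the €8,225 cap; patient pays only €8,225 − €5,355.50 = €2,869.50. Plan pays €13,259 − €2,869.50 = €10,389.50.
Insurer total = bills − patient's total = €26,602 − €8,225 = €18,377.

€18,377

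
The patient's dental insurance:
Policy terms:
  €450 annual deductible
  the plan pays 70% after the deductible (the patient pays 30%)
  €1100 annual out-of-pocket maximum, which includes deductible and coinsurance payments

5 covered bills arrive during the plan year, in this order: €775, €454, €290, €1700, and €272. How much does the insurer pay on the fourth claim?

€1370.70

Claim 1 — €775: deductible takes €450, €325 remains; coinsurance €325 × 30% = €97.50. Cost to patient: €547.50. OOP to date €547.50. Insurer: €775 − €547.50 = €227.50.
Claim 2 — €454: deductible met; 30% of €454 = €136.20. Patient pays €136.20; OOP now €683.70. Insurer: €454 − €136.20 = €317.80.
Claim 3 — €290: deductible already satisfied, so patient's share is 30% × €290 = €87. Patient pays €87; OOP now €770.70. Insurer: €290 − €87 = €203.
Claim 4 — €1700: 30% coinsurance on €1700 = €510. Adding that to €770.70 gives €1280.70, past the €1100 cap; patient pays only €1100 − €770.70 = €329.30. Insurer: €1700 − €329.30 = €1370.70.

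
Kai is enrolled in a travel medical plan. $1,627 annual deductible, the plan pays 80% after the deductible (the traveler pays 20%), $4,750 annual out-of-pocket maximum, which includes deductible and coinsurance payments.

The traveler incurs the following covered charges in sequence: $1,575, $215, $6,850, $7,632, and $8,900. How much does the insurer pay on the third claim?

$5,480

Claim 1 ($1,575): entire amount goes to the deductible. Cost to traveler: $1,575. OOP to date $1,575. Plan pays $1,575 − $1,575 = $0.
Claim 2 ($215): $52 to deductible, leaving $163; 20% of $163 = $32.60. Cost to traveler: $84.60. OOP to date $1,659.60. Insurer: $215 − $84.60 = $130.40.
Claim 3 ($6,850): 20% coinsurance on $6,850 = $1,370. Traveler owes $1,370 (running OOP $3,029.60). Plan pays $6,850 − $1,370 = $5,480.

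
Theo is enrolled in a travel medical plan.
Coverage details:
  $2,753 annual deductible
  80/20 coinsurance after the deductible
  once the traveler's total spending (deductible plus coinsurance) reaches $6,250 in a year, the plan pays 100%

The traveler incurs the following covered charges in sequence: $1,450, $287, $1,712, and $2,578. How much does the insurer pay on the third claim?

$556.80

Claim 1 — $1,450: fully absorbed by the deductible. Traveler pays $1,450; OOP now $1,450. Plan pays $1,450 − $1,450 = $0.
Claim 2 — $287: entire amount goes to the deductible. Cost to traveler: $287. OOP to date $1,737. Plan pays $287 − $287 = $0.
Claim 3 — $1,712: $1,016 to deductible, leaving $696; traveler's 20% is $139.20. Cost to traveler: $1,155.20. OOP to date $2,892.20. Insurer: $1,712 − $1,155.20 = $556.80.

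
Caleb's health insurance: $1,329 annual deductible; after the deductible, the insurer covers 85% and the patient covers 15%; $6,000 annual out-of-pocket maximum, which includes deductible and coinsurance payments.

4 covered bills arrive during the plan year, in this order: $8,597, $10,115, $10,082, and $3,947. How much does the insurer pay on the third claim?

$8,569.70

#1 ($8,597): deductible takes $1,329, $7,268 remains; 15% of $7,268 = $1,090.20. Patient owes $2,419.20 (running OOP $2,419.20). Insurer: $8,597 − $2,419.20 = $6,177.80.
#2 ($10,115): deductible already satisfied, so patient's share is 15% × $10,115 = $1,517.25. Patient pays $1,517.25; OOP now $3,936.45. Plan pays $10,115 − $1,517.25 = $8,597.75.
#3 ($10,082): deductible already satisfied, so patient's share is 15% × $10,082 = $1,512.30. Patient owes $1,512.30 (running OOP $5,448.75). Insurer: $10,082 − $1,512.30 = $8,569.70.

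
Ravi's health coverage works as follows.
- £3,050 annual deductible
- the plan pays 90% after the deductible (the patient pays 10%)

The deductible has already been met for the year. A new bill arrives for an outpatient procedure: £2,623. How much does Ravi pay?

£262.30

The deductible is already satisfied, so the full bill goes to coinsurance.
Patient's 10% share of £2,623 is £262.30.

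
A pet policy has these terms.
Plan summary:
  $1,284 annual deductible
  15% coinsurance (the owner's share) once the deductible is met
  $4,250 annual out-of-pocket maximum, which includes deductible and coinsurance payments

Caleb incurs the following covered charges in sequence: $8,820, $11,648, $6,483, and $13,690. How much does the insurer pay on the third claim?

Claim 1 ($8,820): $1,284 finishes the deductible; $7,536 goes to coinsurance; 15% of $7,536 = $1,130.40. Cost to owner: $2,414.40. OOP to date $2,414.40. Plan pays $8,820 − $2,414.40 = $6,405.60.
Claim 2 ($11,648): 15% coinsurance on $11,648 = $1,747.20. Owner owes $1,747.20 (running OOP $4,161.60). Plan pays $11,648 − $1,747.20 = $9,900.80.
Claim 3 ($6,483): deductible already satisfied, so owner's share is 15% × $6,483 = $972.45. Adding that to $4,161.60 gives $5,134.05, past the $4,250 cap; owner pays only $4,250 − $4,161.60 = $88.40. Plan pays $6,483 − $88.40 = $6,394.60.

$6,394.60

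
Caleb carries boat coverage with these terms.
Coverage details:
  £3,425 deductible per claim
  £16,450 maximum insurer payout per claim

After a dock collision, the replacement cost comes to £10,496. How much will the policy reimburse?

£7,071

Less the £3,425 deductible: £10,496 − £3,425 = £7,071.
That's under the £16,450 cap, so the insurer reimburses the full £7,071.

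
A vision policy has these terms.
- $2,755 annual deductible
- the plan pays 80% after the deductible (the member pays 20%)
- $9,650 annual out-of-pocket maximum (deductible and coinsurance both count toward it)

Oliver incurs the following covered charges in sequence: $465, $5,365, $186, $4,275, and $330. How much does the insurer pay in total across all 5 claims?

Bill 1, $465: all of it applies to the deductible. Cost to member: $465. OOP to date $465. Plan pays $465 − $465 = $0.
Bill 2, $5,365: $2,290 to deductible, leaving $3,075; member's 20% is $615. Member owes $2,905 (running OOP $3,370). Plan pays $5,365 − $2,905 = $2,460.
Bill 3, $186: deductible met; 20% of $186 = $37.20. Member pays $37.20; OOP now $3,407.20. Insurer: $186 − $37.20 = $148.80.
Bill 4, $4,275: 20% coinsurance on $4,275 = $855. Member pays $855; OOP now $4,262.20. Insurer: $4,275 − $855 = $3,420.
Bill 5, $330: 20% coinsurance on $330 = $66. Cost to member: $66. OOP to date $4,328.20. Plan pays $330 − $66 = $264.
Insurer total = bills − member's total = $10,621 − $4,328.20 = $6,292.80.

$6,292.80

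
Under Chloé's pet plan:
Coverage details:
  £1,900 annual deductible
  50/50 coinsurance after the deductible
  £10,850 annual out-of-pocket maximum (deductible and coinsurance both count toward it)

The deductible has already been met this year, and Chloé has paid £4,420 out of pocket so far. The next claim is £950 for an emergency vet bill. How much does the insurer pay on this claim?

With the deductible met, the entire £950 is subject to coinsurance.
Coinsurance: £950 × 50% = £475.
Total out-of-pocket so far would be £4,420 + £475 = £4,895, below the £10,850 cap — no reduction.
The plan picks up £950 − £475 = £475.

£475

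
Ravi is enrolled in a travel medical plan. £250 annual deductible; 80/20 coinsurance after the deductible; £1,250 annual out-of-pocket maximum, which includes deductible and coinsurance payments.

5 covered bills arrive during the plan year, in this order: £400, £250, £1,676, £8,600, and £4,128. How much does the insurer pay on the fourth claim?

Claim 1 (£400): deductible takes £250, £150 remains; traveler's 20% is £30. Traveler pays £280; OOP now £280. Plan pays £400 − £280 = £120.
Claim 2 (£250): deductible already satisfied, so traveler's share is 20% × £250 = £50. Traveler owes £50 (running OOP £330). Insurer: £250 − £50 = £200.
Claim 3 (£1,676): deductible met; 20% of £1,676 = £335.20. Traveler pays £335.20; OOP now £665.20. Plan pays £1,676 − £335.20 = £1,340.80.
Claim 4 (£8,600): 20% coinsurance on £8,600 = £1,720. Adding that to £665.20 gives £2,385.20, past the £1,250 cap; traveler pays only £1,250 − £665.20 = £584.80. Insurer: £8,600 − £584.80 = £8,015.20.

£8,015.20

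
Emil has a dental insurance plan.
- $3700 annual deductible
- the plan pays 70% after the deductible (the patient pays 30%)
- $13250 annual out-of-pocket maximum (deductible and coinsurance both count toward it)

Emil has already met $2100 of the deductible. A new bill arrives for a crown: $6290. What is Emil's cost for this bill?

Remaining deductible: $3700 − $2100 = $1600.
The remaining $4690 (= $6290 − $1600) moves to coinsurance.
Patient's 30% share of $4690 is $1407.
So the patient owes $1600 + $1407 = $3007 before any cap.
Total out-of-pocket so far would be $2100 + $3007 = $5107, below the $13250 cap — no reduction.

$3007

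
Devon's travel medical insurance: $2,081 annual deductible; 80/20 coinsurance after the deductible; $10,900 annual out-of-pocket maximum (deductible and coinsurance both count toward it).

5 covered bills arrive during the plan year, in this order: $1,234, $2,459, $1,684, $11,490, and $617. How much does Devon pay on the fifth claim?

Claim 1 ($1,234): entire amount goes to the deductible. Traveler pays $1,234; OOP now $1,234.
Claim 2 ($2,459): deductible takes $847, $1,612 remains; coinsurance $1,612 × 20% = $322.40. Traveler pays $1,169.40; OOP now $2,403.40.
Claim 3 ($1,684): 20% coinsurance on $1,684 = $336.80. Traveler owes $336.80 (running OOP $2,740.20).
Claim 4 ($11,490): deductible met; 20% of $11,490 = $2,298. Traveler owes $2,298 (running OOP $5,038.20).
Claim 5 ($617): deductible met; 20% of $617 = $123.40. Cost to traveler: $123.40. OOP to date $5,161.60.

$123.40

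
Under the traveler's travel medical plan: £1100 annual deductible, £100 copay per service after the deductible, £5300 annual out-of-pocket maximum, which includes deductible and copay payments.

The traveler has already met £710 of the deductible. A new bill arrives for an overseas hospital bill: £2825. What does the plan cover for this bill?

£2335

Remaining deductible: £1100 − £710 = £390.
The remaining £2435 (= £2825 − £390) moves to the copay.
Copay on this service: £100.
Traveler responsibility before any cap: £390 + £100 = £490.
Year-to-date out-of-pocket becomes £710 + £490 = £1200, still under the £5300 maximum, so no cap applies.
The plan picks up £2825 − £490 = £2335.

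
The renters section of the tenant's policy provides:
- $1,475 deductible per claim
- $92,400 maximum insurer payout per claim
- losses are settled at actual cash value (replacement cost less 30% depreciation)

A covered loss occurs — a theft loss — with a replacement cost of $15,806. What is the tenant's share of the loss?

$6,216.80

At 30% depreciation, ACV = $15,806 − $4,741.80 = $11,064.20.
Subtract the deductible: $11,064.20 − $1,475 = $9,589.20.
$9,589.20 ≤ $92,400, so the limit doesn't bind; insurer pays $9,589.20.
The tenant bears the rest of the original loss: $15,806 − $9,589.20 = $6,216.80.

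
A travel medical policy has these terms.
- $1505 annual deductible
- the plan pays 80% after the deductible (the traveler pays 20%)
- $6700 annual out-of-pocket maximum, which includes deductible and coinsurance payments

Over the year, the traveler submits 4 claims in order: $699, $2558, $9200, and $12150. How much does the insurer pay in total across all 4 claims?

Claim 1 — $699: fully absorbed by the deductible. Cost to traveler: $699. OOP to date $699. Plan pays $699 − $699 = $0.
Claim 2 — $2558: $806 to deductible, leaving $1752; 20% of $1752 = $350.40. Traveler pays $1156.40; OOP now $1855.40. Plan pays $2558 − $1156.40 = $1401.60.
Claim 3 — $9200: 20% coinsurance on $9200 = $1840. Traveler owes $1840 (running OOP $3695.40). Insurer: $9200 − $1840 = $7360.
Claim 4 — $12150: 20% coinsurance on $12150 = $2430. Traveler owes $2430 (running OOP $6125.40). Insurer: $12150 − $2430 = $9720.
Insurer total: $0 + $1401.60 + $7360 + $9720 = $18481.60.

$18481.60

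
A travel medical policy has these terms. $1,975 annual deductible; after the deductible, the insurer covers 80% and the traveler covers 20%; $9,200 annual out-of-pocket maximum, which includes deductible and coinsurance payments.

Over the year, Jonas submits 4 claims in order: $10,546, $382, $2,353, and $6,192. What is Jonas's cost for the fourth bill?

#1 ($10,546): $1,975 finishes the deductible; $8,571 goes to coinsurance; traveler's 20% is $1,714.20. Traveler owes $3,689.20 (running OOP $3,689.20).
#2 ($382): 20% coinsurance on $382 = $76.40. Traveler owes $76.40 (running OOP $3,765.60).
#3 ($2,353): deductible already satisfied, so traveler's share is 20% × $2,353 = $470.60. Traveler owes $470.60 (running OOP $4,236.20).
#4 ($6,192): 20% coinsurance on $6,192 = $1,238.40. Cost to traveler: $1,238.40. OOP to date $5,474.60.

$1,238.40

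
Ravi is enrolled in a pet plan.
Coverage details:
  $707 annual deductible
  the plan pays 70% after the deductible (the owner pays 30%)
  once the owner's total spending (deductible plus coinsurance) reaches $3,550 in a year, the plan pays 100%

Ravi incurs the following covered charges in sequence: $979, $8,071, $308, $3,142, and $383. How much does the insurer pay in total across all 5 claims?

$9,333

Claim 1 — $979: deductible takes $707, $272 remains; owner's 30% is $81.60. Owner owes $788.60 (running OOP $788.60). Plan pays $979 − $788.60 = $190.40.
Claim 2 — $8,071: deductible met; 30% of $8,071 = $2,421.30. Owner owes $2,421.30 (running OOP $3,209.90). Insurer: $8,071 − $2,421.30 = $5,649.70.
Claim 3 — $308: 30% coinsurance on $308 = $92.40. Cost to owner: $92.40. OOP to date $3,302.30. Insurer: $308 − $92.40 = $215.60.
Claim 4 — $3,142: 30% coinsurance on $3,142 = $942.60. OOP would hit $4,244.90 > $3,550, so the cap limits the owner to $3,550 − $3,302.30 = $247.70. Plan pays $3,142 − $247.70 = $2,894.30.
Claim 5 — $383: 30% coinsurance on $383 = $114.90. Adding that to $3,550 gives $3,664.90, past the $3,550 cap; owner pays only $3,550 − $3,550 = $0. Insurer: $383 − $0 = $383.
Insurer total: $190.40 + $5,649.70 + $215.60 + $2,894.30 + $383 = $9,333.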